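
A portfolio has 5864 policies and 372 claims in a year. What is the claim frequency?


frequency = claims / policies
= 372 / 5864
= 0.0634


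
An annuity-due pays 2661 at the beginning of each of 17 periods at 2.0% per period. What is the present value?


PV_due = PMT * (1-(1+i)^(-n))/i * (1+i)
PV_immediate = 38030.6711
PV_due = 38030.6711 * 1.02
= 38791.2845


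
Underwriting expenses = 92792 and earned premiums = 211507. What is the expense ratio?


Expense ratio = expenses / premiums
= 92792 / 211507
= 0.4387


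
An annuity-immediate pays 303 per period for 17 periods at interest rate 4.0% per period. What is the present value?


PV = PMT * (1 - (1+i)^(-n)) / i
= 303 * (1 - (1+0.04)^(-17)) / 0.04
= 303 * (1 - 0.513373) / 0.04
= 303 * 12.165669
= 3686.1977


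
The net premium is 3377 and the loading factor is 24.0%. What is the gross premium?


Gross = net * (1 + loading)
= 3377 * (1 + 0.24)
= 3377 * 1.24
= 4187.48


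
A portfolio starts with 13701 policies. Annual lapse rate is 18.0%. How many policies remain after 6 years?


remaining = initial * (1 - lapse)^years
= 13701 * (1 - 0.18)^6
= 13701 * 0.304007
= 4165.1954


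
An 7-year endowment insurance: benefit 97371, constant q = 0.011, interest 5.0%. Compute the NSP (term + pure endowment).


Term component = 6009.7835
Pure endowment = 7_p_x * v^7 * benefit = 0.925495 * 0.710681 * 97371 = 64044.019
NSP = 70053.8025


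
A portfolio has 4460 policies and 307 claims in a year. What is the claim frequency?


frequency = claims / policies
= 307 / 4460
= 0.0688


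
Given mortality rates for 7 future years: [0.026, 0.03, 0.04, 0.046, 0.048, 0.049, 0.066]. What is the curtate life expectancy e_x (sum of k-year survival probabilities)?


e_x = sum_{k=1}^{n} k_p_x
k_p_x values:
  1_p_x = 0.974
  2_p_x = 0.94478
  3_p_x = 0.906989
  4_p_x = 0.865267
  5_p_x = 0.823734
  6_p_x = 0.783371
  7_p_x = 0.731669
e_x = 6.0298


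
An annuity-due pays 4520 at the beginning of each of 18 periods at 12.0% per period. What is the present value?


PV_due = PMT * (1-(1+i)^(-n))/i * (1+i)
PV_immediate = 32768.5088
PV_due = 32768.5088 * 1.12
= 36700.7298


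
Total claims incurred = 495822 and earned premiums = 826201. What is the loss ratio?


Loss ratio = claims / premiums
= 495822 / 826201
= 0.6001


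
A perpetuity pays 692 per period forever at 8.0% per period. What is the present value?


PV = PMT / i
= 692 / 0.08
= 8650.0


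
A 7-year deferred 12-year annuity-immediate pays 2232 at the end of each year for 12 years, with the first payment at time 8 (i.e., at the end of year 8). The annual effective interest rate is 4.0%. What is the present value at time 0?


PV at time 7 of the 12-year annuity-immediate:
a_n = 2232 * (1-(1+0.04)^(-12))/0.04 = 20947.4846
Discount back 7 years to time 0:
PV = 20947.4846 * (1+0.04)^(-7)
= 20947.4846 * 0.759918
= 15918.3667


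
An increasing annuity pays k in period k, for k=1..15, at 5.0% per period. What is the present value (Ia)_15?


(Ia)_n = sum_{k=1}^{n} k * v^k, v = 1/(1+i)
v = 0.952381
Sum computed term by term:
(Ia)_15 = 73.6677


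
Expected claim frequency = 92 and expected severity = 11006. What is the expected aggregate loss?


E[S] = E[N] * E[X]
= 92 * 11006
= 1.0126e+06


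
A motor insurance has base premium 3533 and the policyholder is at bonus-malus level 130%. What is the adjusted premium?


adjusted = base * BM_level / 100
= 3533 * 130 / 100
= 3533 * 1.3
= 4592.9


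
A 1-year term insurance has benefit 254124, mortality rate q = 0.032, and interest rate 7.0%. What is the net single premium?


NSP = benefit * q * v
v = 1/(1+i) = 0.934579
NSP = 254124 * 0.032 * 0.934579
= 7599.9701


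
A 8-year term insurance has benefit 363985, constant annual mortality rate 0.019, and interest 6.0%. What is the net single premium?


NSP = benefit * sum_{k=0}^{n-1} k_p_x * q * v^(k+1)
With constant q=0.019, v=0.943396
Sum = 0.111077
NSP = 363985 * 0.111077
= 40430.4761


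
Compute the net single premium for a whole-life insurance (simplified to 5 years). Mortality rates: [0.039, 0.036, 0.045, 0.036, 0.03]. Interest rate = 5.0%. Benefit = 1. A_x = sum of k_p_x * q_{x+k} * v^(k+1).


v = 0.952381
Year 0: k_p_x=1.0, q=0.039, term=0.037143
Year 1: k_p_x=0.961, q=0.036, term=0.03138
Year 2: k_p_x=0.926404, q=0.045, term=0.036012
Year 3: k_p_x=0.884716, q=0.036, term=0.026203
Year 4: k_p_x=0.852866, q=0.03, term=0.020047
A_x = 0.1508


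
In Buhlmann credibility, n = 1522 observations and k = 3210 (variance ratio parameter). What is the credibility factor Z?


Z = n / (n + k)
= 1522 / (1522 + 3210)
= 1522 / 4732
= 0.3216


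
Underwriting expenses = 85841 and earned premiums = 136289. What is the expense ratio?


Expense ratio = expenses / premiums
= 85841 / 136289
= 0.6298


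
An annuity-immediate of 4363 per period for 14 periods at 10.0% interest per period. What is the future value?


FV = PMT * ((1+i)^n - 1) / i
= 4363 * ((1.1)^14 - 1) / 0.1
= 4363 * (3.797498 - 1) / 0.1
= 122054.8524


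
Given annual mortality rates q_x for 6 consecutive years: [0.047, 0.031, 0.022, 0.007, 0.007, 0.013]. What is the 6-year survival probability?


p_k = 1 - q_k for each year
Survival = product of (1 - q_k)
= 0.953 * 0.969 * 0.978 * 0.993 * 0.993 * 0.987
= 0.879


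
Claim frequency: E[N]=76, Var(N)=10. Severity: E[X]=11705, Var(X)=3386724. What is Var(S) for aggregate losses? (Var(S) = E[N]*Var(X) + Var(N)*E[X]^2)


Var(S) = E[N]*Var(X) + Var(N)*E[X]^2
= 76*3386724 + 10*11705^2
= 257391024 + 1370070250
= 1.6275e+09


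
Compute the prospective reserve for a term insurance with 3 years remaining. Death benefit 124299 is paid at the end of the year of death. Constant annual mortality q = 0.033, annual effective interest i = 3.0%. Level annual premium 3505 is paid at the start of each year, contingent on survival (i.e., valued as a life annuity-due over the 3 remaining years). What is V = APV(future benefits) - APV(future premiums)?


v = 1/(1+i) = 0.970874
APV(future benefits) per unit = sum_{k=0}^{2} k_p_x * q * v^(k+1) = 0.090357
APV(future benefits) = 124299 * 0.090357 = 11231.334
Life annuity-due factor ä_{x:3} = sum_{k=0}^{2} k_p_x * v^k = 2.820246
APV(future premiums) = 3505 * 2.820246 = 9884.9623
V = 11231.334 - 9884.9623
= 1346.3718


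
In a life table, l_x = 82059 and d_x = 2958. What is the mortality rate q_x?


q_x = d_x / l_x
= 2958 / 82059
= 0.036


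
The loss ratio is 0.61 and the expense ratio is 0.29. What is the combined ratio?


Combined ratio = loss ratio + expense ratio
= 0.61 + 0.29
= 0.9


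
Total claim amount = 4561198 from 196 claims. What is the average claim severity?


severity = total / number
= 4561198 / 196
= 23271.4184


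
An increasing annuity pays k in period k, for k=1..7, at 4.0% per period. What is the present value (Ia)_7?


(Ia)_n = sum_{k=1}^{n} k * v^k, v = 1/(1+i)
v = 0.961538
Sum computed term by term:
(Ia)_7 = 23.0678


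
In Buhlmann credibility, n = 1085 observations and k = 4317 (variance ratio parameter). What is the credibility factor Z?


Z = n / (n + k)
= 1085 / (1085 + 4317)
= 1085 / 5402
= 0.2009


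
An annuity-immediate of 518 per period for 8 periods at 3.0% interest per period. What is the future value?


FV = PMT * ((1+i)^n - 1) / i
= 518 * ((1.03)^8 - 1) / 0.03
= 518 * (1.26677 - 1) / 0.03
= 4606.2301


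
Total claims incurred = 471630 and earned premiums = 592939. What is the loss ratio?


Loss ratio = claims / premiums
= 471630 / 592939
= 0.7954


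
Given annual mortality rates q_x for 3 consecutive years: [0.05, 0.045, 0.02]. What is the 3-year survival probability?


p_k = 1 - q_k for each year
Survival = product of (1 - q_k)
= 0.95 * 0.955 * 0.98
= 0.8891


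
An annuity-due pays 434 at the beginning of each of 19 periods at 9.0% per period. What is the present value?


PV_due = PMT * (1-(1+i)^(-n))/i * (1+i)
PV_immediate = 3884.3498
PV_due = 3884.3498 * 1.09
= 4233.9413


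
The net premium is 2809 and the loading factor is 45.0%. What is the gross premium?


Gross = net * (1 + loading)
= 2809 * (1 + 0.45)
= 2809 * 1.45
= 4073.05


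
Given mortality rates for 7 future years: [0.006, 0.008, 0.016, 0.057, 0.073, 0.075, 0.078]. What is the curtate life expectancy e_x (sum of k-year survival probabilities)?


e_x = sum_{k=1}^{n} k_p_x
k_p_x values:
  1_p_x = 0.994
  2_p_x = 0.986048
  3_p_x = 0.970271
  4_p_x = 0.914966
  5_p_x = 0.848173
  6_p_x = 0.78456
  7_p_x = 0.723365
e_x = 6.2214


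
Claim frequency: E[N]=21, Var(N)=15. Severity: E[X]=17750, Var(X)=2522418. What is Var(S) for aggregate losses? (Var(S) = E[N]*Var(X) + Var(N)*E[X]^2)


Var(S) = E[N]*Var(X) + Var(N)*E[X]^2
= 21*2522418 + 15*17750^2
= 52970778 + 4725937500
= 4.7789e+09


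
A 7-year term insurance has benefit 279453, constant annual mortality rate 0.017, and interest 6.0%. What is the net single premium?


NSP = benefit * sum_{k=0}^{n-1} k_p_x * q * v^(k+1)
With constant q=0.017, v=0.943396
Sum = 0.090555
NSP = 279453 * 0.090555
= 25305.8667


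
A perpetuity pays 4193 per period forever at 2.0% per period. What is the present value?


PV = PMT / i
= 4193 / 0.02
= 209650.0


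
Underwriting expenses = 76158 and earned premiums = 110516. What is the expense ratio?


Expense ratio = expenses / premiums
= 76158 / 110516
= 0.6891


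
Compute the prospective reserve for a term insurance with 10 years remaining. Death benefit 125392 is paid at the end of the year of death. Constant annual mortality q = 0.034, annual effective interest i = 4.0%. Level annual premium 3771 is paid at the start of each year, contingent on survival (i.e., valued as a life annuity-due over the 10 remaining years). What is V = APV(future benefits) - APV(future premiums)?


v = 1/(1+i) = 0.961538
APV(future benefits) per unit = sum_{k=0}^{9} k_p_x * q * v^(k+1) = 0.239833
APV(future benefits) = 125392 * 0.239833 = 30073.1137
Life annuity-due factor ä_{x:10} = sum_{k=0}^{9} k_p_x * v^k = 7.336062
APV(future premiums) = 3771 * 7.336062 = 27664.2895
V = 30073.1137 - 27664.2895
= 2408.8241


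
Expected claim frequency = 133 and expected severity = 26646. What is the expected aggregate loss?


E[S] = E[N] * E[X]
= 133 * 26646
= 3.5439e+06


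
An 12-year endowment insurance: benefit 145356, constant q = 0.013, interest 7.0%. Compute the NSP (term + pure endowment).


Term component = 14126.9012
Pure endowment = 12_p_x * v^12 * benefit = 0.854685 * 0.444012 * 145356 = 55161.1692
NSP = 69288.0704


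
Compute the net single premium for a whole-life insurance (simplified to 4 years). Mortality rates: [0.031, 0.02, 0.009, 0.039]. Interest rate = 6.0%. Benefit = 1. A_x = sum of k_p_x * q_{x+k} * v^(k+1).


v = 0.943396
Year 0: k_p_x=1.0, q=0.031, term=0.029245
Year 1: k_p_x=0.969, q=0.02, term=0.017248
Year 2: k_p_x=0.94962, q=0.009, term=0.007176
Year 3: k_p_x=0.941073, q=0.039, term=0.029071
A_x = 0.0827


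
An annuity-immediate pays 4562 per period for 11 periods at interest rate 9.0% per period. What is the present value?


PV = PMT * (1 - (1+i)^(-n)) / i
= 4562 * (1 - (1+0.09)^(-11)) / 0.09
= 4562 * (1 - 0.387533) / 0.09
= 4562 * 6.805191
= 31045.2793


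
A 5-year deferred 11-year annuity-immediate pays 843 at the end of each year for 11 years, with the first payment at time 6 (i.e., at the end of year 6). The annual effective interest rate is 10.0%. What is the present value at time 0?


PV at time 5 of the 11-year annuity-immediate:
a_n = 843 * (1-(1+0.1)^(-11))/0.1 = 5475.3364
Discount back 5 years to time 0:
PV = 5475.3364 * (1+0.1)^(-5)
= 5475.3364 * 0.620921
= 3399.7531


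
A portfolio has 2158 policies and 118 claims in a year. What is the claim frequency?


frequency = claims / policies
= 118 / 2158
= 0.0547


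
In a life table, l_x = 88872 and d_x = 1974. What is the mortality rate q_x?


q_x = d_x / l_x
= 1974 / 88872
= 0.0222


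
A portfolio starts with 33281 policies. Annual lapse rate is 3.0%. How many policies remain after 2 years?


remaining = initial * (1 - lapse)^years
= 33281 * (1 - 0.03)^2
= 33281 * 0.9409
= 31314.0929


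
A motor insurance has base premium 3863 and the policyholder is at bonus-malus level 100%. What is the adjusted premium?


adjusted = base * BM_level / 100
= 3863 * 100 / 100
= 3863 * 1.0
= 3863.0


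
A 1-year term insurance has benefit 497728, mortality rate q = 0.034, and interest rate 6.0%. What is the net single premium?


NSP = benefit * q * v
v = 1/(1+i) = 0.943396
NSP = 497728 * 0.034 * 0.943396
= 15964.8604


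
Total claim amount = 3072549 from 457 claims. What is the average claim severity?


severity = total / number
= 3072549 / 457
= 6723.302


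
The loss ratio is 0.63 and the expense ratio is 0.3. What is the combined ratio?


Combined ratio = loss ratio + expense ratio
= 0.63 + 0.3
= 0.93


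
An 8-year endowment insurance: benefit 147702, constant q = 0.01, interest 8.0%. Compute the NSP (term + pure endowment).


Term component = 8229.7873
Pure endowment = 8_p_x * v^8 * benefit = 0.922745 * 0.540269 * 147702 = 73633.9145
NSP = 81863.7018


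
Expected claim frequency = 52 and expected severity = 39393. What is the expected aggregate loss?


E[S] = E[N] * E[X]
= 52 * 39393
= 2.0484e+06


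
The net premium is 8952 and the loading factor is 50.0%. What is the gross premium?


Gross = net * (1 + loading)
= 8952 * (1 + 0.5)
= 8952 * 1.5
= 13428.0


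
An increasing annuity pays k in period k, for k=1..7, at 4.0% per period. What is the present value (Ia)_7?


(Ia)_n = sum_{k=1}^{n} k * v^k, v = 1/(1+i)
v = 0.961538
Sum computed term by term:
(Ia)_7 = 23.0678


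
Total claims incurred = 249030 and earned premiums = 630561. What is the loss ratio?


Loss ratio = claims / premiums
= 249030 / 630561
= 0.3949


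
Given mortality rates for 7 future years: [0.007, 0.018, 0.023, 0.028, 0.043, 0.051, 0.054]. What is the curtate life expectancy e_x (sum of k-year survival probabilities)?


e_x = sum_{k=1}^{n} k_p_x
k_p_x values:
  1_p_x = 0.993
  2_p_x = 0.975126
  3_p_x = 0.952698
  4_p_x = 0.926023
  5_p_x = 0.886204
  6_p_x = 0.841007
  7_p_x = 0.795593
e_x = 6.3697


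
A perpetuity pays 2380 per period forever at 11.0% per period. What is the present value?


PV = PMT / i
= 2380 / 0.11
= 21636.3636


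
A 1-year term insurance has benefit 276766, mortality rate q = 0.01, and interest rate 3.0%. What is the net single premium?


NSP = benefit * q * v
v = 1/(1+i) = 0.970874
NSP = 276766 * 0.01 * 0.970874
= 2687.0485


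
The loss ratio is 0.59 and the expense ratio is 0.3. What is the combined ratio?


Combined ratio = loss ratio + expense ratio
= 0.59 + 0.3
= 0.89


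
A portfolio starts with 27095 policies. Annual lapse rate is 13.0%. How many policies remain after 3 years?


remaining = initial * (1 - lapse)^years
= 27095 * (1 - 0.13)^3
= 27095 * 0.658503
= 17842.1388


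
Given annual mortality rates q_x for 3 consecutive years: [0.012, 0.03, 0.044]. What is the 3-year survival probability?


p_k = 1 - q_k for each year
Survival = product of (1 - q_k)
= 0.988 * 0.97 * 0.956
= 0.9162


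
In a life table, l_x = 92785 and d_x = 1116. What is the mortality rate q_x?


q_x = d_x / l_x
= 1116 / 92785
= 0.012


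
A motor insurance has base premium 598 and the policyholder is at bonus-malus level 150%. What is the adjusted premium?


adjusted = base * BM_level / 100
= 598 * 150 / 100
= 598 * 1.5
= 897.0


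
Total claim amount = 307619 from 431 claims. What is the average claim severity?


severity = total / number
= 307619 / 431
= 713.7332


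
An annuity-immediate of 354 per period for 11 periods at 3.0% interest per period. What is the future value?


FV = PMT * ((1+i)^n - 1) / i
= 354 * ((1.03)^11 - 1) / 0.03
= 354 * (1.384234 - 1) / 0.03
= 4533.9597


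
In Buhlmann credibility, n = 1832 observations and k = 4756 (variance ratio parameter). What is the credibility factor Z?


Z = n / (n + k)
= 1832 / (1832 + 4756)
= 1832 / 6588
= 0.2781


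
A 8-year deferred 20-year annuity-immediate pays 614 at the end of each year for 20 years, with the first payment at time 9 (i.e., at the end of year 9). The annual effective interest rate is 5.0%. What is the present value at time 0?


PV at time 8 of the 20-year annuity-immediate:
a_n = 614 * (1-(1+0.05)^(-20))/0.05 = 7651.7972
Discount back 8 years to time 0:
PV = 7651.7972 * (1+0.05)^(-8)
= 7651.7972 * 0.676839
= 5179.0375


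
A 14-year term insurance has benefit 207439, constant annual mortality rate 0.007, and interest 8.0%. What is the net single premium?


NSP = benefit * sum_{k=0}^{n-1} k_p_x * q * v^(k+1)
With constant q=0.007, v=0.925926
Sum = 0.055632
NSP = 207439 * 0.055632
= 11540.2705


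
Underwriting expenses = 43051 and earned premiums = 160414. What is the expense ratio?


Expense ratio = expenses / premiums
= 43051 / 160414
= 0.2684


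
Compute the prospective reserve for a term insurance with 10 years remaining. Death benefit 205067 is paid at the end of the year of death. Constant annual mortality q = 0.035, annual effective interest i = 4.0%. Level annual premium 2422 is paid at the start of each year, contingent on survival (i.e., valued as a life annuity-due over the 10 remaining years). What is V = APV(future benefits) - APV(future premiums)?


v = 1/(1+i) = 0.961538
APV(future benefits) per unit = sum_{k=0}^{9} k_p_x * q * v^(k+1) = 0.245893
APV(future benefits) = 205067 * 0.245893 = 50424.6179
Life annuity-due factor ä_{x:10} = sum_{k=0}^{9} k_p_x * v^k = 7.306546
APV(future premiums) = 2422 * 7.306546 = 17696.4548
V = 50424.6179 - 17696.4548
= 32728.1631


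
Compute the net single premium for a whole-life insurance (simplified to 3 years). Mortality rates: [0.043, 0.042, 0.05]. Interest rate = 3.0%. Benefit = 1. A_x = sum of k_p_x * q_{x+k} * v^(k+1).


v = 0.970874
Year 0: k_p_x=1.0, q=0.043, term=0.041748
Year 1: k_p_x=0.957, q=0.042, term=0.037887
Year 2: k_p_x=0.916806, q=0.05, term=0.04195
A_x = 0.1216


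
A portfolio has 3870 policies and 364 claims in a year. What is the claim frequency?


frequency = claims / policies
= 364 / 3870
= 0.0941


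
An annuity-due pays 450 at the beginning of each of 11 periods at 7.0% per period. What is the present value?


PV_due = PMT * (1-(1+i)^(-n))/i * (1+i)
PV_immediate = 3374.4035
PV_due = 3374.4035 * 1.07
= 3610.6117


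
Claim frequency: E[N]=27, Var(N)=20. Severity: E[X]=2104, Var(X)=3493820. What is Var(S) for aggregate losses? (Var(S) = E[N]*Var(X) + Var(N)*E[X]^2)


Var(S) = E[N]*Var(X) + Var(N)*E[X]^2
= 27*3493820 + 20*2104^2
= 94333140 + 88536320
= 1.8287e+08


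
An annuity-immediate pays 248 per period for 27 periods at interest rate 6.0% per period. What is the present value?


PV = PMT * (1 - (1+i)^(-n)) / i
= 248 * (1 - (1+0.06)^(-27)) / 0.06
= 248 * (1 - 0.207368) / 0.06
= 248 * 13.210534
= 3276.2125


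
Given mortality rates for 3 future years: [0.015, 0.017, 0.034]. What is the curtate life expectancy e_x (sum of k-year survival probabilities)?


e_x = sum_{k=1}^{n} k_p_x
k_p_x values:
  1_p_x = 0.985
  2_p_x = 0.968255
  3_p_x = 0.935334
e_x = 2.8886


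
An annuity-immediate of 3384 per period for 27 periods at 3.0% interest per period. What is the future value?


FV = PMT * ((1+i)^n - 1) / i
= 3384 * ((1.03)^27 - 1) / 0.03
= 3384 * (2.221289 - 1) / 0.03
= 137761.3998


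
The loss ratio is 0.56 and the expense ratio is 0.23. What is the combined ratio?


Combined ratio = loss ratio + expense ratio
= 0.56 + 0.23
= 0.79


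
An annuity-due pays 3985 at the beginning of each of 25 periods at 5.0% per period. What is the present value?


PV_due = PMT * (1-(1+i)^(-n))/i * (1+i)
PV_immediate = 56164.3691
PV_due = 56164.3691 * 1.05
= 58972.5876


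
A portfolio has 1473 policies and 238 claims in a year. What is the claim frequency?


frequency = claims / policies
= 238 / 1473
= 0.1616


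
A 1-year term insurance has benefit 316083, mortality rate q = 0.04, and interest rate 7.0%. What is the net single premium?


NSP = benefit * q * v
v = 1/(1+i) = 0.934579
NSP = 316083 * 0.04 * 0.934579
= 11816.1869


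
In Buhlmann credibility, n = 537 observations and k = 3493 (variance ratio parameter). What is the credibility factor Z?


Z = n / (n + k)
= 537 / (537 + 3493)
= 537 / 4030
= 0.1333


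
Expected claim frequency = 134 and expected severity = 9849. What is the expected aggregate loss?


E[S] = E[N] * E[X]
= 134 * 9849
= 1.3198e+06


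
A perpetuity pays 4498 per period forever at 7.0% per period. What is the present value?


PV = PMT / i
= 4498 / 0.07
= 64257.1429


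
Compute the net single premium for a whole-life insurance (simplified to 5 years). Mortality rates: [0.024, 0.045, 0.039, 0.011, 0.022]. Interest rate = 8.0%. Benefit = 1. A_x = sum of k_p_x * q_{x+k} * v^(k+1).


v = 0.925926
Year 0: k_p_x=1.0, q=0.024, term=0.022222
Year 1: k_p_x=0.976, q=0.045, term=0.037654
Year 2: k_p_x=0.93208, q=0.039, term=0.028857
Year 3: k_p_x=0.895729, q=0.011, term=0.007242
Year 4: k_p_x=0.885876, q=0.022, term=0.013264
A_x = 0.1092


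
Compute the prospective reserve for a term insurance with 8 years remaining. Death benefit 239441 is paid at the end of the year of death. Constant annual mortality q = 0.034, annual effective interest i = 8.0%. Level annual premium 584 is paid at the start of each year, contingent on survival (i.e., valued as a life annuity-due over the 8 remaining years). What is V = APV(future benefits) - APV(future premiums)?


v = 1/(1+i) = 0.925926
APV(future benefits) per unit = sum_{k=0}^{7} k_p_x * q * v^(k+1) = 0.176065
APV(future benefits) = 239441 * 0.176065 = 42157.2652
Life annuity-due factor ä_{x:8} = sum_{k=0}^{7} k_p_x * v^k = 5.592664
APV(future premiums) = 584 * 5.592664 = 3266.1159
V = 42157.2652 - 3266.1159
= 38891.1493


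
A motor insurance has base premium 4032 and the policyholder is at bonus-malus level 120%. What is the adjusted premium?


adjusted = base * BM_level / 100
= 4032 * 120 / 100
= 4032 * 1.2
= 4838.4


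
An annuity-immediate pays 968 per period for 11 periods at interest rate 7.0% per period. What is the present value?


PV = PMT * (1 - (1+i)^(-n)) / i
= 968 * (1 - (1+0.07)^(-11)) / 0.07
= 968 * (1 - 0.475093) / 0.07
= 968 * 7.498674
= 7258.7168


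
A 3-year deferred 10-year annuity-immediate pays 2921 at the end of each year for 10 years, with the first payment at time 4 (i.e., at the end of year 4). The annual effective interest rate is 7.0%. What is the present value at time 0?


PV at time 3 of the 10-year annuity-immediate:
a_n = 2921 * (1-(1+0.07)^(-10))/0.07 = 20515.8817
Discount back 3 years to time 0:
PV = 20515.8817 * (1+0.07)^(-3)
= 20515.8817 * 0.816298
= 16747.0707


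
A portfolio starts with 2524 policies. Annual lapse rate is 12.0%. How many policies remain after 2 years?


remaining = initial * (1 - lapse)^years
= 2524 * (1 - 0.12)^2
= 2524 * 0.7744
= 1954.5856


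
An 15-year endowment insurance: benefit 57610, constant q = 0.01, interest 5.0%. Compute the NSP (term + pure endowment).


Term component = 5629.4305
Pure endowment = 15_p_x * v^15 * benefit = 0.860058 * 0.481017 * 57610 = 23833.4168
NSP = 29462.8473


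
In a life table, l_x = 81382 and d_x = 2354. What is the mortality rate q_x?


q_x = d_x / l_x
= 2354 / 81382
= 0.0289


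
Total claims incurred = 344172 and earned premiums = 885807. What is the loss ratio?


Loss ratio = claims / premiums
= 344172 / 885807
= 0.3885


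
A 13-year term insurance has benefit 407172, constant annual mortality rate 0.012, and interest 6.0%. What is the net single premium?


NSP = benefit * sum_{k=0}^{n-1} k_p_x * q * v^(k+1)
With constant q=0.012, v=0.943396
Sum = 0.099876
NSP = 407172 * 0.099876
= 40666.8984


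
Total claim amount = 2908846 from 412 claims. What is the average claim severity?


severity = total / number
= 2908846 / 412
= 7060.3058


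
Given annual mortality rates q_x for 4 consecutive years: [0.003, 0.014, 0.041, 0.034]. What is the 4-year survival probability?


p_k = 1 - q_k for each year
Survival = product of (1 - q_k)
= 0.997 * 0.986 * 0.959 * 0.966
= 0.9107


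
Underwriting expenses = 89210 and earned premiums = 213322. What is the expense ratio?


Expense ratio = expenses / premiums
= 89210 / 213322
= 0.4182


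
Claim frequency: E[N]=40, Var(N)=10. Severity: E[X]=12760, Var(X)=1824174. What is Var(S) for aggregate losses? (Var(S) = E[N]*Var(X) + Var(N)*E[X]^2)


Var(S) = E[N]*Var(X) + Var(N)*E[X]^2
= 40*1824174 + 10*12760^2
= 72966960 + 1628176000
= 1.7011e+09


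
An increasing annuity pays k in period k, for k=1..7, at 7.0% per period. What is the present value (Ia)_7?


(Ia)_n = sum_{k=1}^{n} k * v^k, v = 1/(1+i)
v = 0.934579
Sum computed term by term:
(Ia)_7 = 20.1042


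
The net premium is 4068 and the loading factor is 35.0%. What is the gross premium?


Gross = net * (1 + loading)
= 4068 * (1 + 0.35)
= 4068 * 1.35
= 5491.8


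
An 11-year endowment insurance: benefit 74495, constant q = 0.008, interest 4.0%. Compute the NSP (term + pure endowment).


Term component = 5032.754
Pure endowment = 11_p_x * v^11 * benefit = 0.915437 * 0.649581 * 74495 = 44298.476
NSP = 49331.23


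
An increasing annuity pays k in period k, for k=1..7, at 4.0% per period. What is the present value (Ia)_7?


(Ia)_n = sum_{k=1}^{n} k * v^k, v = 1/(1+i)
v = 0.961538
Sum computed term by term:
(Ia)_7 = 23.0678


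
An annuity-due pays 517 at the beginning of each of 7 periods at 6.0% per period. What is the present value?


PV_due = PMT * (1-(1+i)^(-n))/i * (1+i)
PV_immediate = 2886.0912
PV_due = 2886.0912 * 1.06
= 3059.2567


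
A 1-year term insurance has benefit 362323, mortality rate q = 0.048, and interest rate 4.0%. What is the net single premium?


NSP = benefit * q * v
v = 1/(1+i) = 0.961538
NSP = 362323 * 0.048 * 0.961538
= 16722.6


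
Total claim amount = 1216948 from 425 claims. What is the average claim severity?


severity = total / number
= 1216948 / 425
= 2863.4071


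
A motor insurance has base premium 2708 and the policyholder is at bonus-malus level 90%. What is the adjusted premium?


adjusted = base * BM_level / 100
= 2708 * 90 / 100
= 2708 * 0.9
= 2437.2


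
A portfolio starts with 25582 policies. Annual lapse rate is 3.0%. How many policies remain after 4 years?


remaining = initial * (1 - lapse)^years
= 25582 * (1 - 0.03)^4
= 25582 * 0.885293
= 22647.5607


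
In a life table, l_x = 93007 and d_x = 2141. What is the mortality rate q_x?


q_x = d_x / l_x
= 2141 / 93007
= 0.023


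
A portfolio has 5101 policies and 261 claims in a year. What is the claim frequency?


frequency = claims / policies
= 261 / 5101
= 0.0512


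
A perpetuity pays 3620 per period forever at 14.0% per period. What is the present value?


PV = PMT / i
= 3620 / 0.14
= 25857.1429


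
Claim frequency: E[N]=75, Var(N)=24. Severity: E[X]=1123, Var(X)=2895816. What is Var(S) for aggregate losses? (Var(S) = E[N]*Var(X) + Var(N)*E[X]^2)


Var(S) = E[N]*Var(X) + Var(N)*E[X]^2
= 75*2895816 + 24*1123^2
= 217186200 + 30267096
= 2.4745e+08


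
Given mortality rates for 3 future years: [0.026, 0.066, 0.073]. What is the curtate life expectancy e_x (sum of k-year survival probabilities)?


e_x = sum_{k=1}^{n} k_p_x
k_p_x values:
  1_p_x = 0.974
  2_p_x = 0.909716
  3_p_x = 0.843307
e_x = 2.727


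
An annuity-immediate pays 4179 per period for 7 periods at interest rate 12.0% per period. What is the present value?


PV = PMT * (1 - (1+i)^(-n)) / i
= 4179 * (1 - (1+0.12)^(-7)) / 0.12
= 4179 * (1 - 0.452349) / 0.12
= 4179 * 4.563757
= 19071.9386


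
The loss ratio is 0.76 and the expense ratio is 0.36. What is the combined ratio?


Combined ratio = loss ratio + expense ratio
= 0.76 + 0.36
= 1.12


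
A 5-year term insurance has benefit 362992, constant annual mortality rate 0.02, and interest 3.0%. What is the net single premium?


NSP = benefit * sum_{k=0}^{n-1} k_p_x * q * v^(k+1)
With constant q=0.02, v=0.970874
Sum = 0.088108
NSP = 362992 * 0.088108
= 31982.4963


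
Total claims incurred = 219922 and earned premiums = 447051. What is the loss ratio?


Loss ratio = claims / premiums
= 219922 / 447051
= 0.4919


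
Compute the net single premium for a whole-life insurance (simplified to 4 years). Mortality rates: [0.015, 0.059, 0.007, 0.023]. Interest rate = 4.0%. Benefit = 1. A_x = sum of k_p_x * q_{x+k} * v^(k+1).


v = 0.961538
Year 0: k_p_x=1.0, q=0.015, term=0.014423
Year 1: k_p_x=0.985, q=0.059, term=0.053731
Year 2: k_p_x=0.926885, q=0.007, term=0.005768
Year 3: k_p_x=0.920397, q=0.023, term=0.018095
A_x = 0.092


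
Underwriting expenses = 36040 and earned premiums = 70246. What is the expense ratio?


Expense ratio = expenses / premiums
= 36040 / 70246
= 0.5131


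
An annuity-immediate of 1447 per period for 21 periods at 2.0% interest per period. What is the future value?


FV = PMT * ((1+i)^n - 1) / i
= 1447 * ((1.02)^21 - 1) / 0.02
= 1447 * (1.515666 - 1) / 0.02
= 37308.46


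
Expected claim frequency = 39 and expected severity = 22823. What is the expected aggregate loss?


E[S] = E[N] * E[X]
= 39 * 22823
= 890097


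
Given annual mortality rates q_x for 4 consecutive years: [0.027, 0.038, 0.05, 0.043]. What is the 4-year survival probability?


p_k = 1 - q_k for each year
Survival = product of (1 - q_k)
= 0.973 * 0.962 * 0.95 * 0.957
= 0.851


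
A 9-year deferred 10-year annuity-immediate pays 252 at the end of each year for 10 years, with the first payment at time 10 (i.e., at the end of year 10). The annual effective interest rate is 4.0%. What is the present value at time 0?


PV at time 9 of the 10-year annuity-immediate:
a_n = 252 * (1-(1+0.04)^(-10))/0.04 = 2043.9457
Discount back 9 years to time 0:
PV = 2043.9457 * (1+0.04)^(-9)
= 2043.9457 * 0.702587
= 1436.0492


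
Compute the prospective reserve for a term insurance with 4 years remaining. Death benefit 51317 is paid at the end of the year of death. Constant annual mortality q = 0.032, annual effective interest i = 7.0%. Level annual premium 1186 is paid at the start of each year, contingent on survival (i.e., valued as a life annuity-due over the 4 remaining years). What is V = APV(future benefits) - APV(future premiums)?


v = 1/(1+i) = 0.934579
APV(future benefits) per unit = sum_{k=0}^{3} k_p_x * q * v^(k+1) = 0.103582
APV(future benefits) = 51317 * 0.103582 = 5315.5129
Life annuity-due factor ä_{x:4} = sum_{k=0}^{3} k_p_x * v^k = 3.46352
APV(future premiums) = 1186 * 3.46352 = 4107.7349
V = 5315.5129 - 4107.7349
= 1207.778


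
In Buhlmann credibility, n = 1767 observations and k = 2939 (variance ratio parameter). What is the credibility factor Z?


Z = n / (n + k)
= 1767 / (1767 + 2939)
= 1767 / 4706
= 0.3755


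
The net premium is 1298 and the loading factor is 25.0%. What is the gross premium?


Gross = net * (1 + loading)
= 1298 * (1 + 0.25)
= 1298 * 1.25
= 1622.5


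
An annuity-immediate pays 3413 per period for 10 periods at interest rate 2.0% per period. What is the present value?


PV = PMT * (1 - (1+i)^(-n)) / i
= 3413 * (1 - (1+0.02)^(-10)) / 0.02
= 3413 * (1 - 0.820348) / 0.02
= 3413 * 8.982585
= 30657.5626


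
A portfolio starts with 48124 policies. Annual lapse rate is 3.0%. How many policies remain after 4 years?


remaining = initial * (1 - lapse)^years
= 48124 * (1 - 0.03)^4
= 48124 * 0.885293
= 42603.8312


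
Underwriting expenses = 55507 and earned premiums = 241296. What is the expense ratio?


Expense ratio = expenses / premiums
= 55507 / 241296
= 0.23


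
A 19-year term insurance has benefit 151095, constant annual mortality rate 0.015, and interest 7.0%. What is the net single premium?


NSP = benefit * sum_{k=0}^{n-1} k_p_x * q * v^(k+1)
With constant q=0.015, v=0.934579
Sum = 0.139855
NSP = 151095 * 0.139855
= 21131.354


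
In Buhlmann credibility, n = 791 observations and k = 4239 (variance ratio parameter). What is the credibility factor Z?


Z = n / (n + k)
= 791 / (791 + 4239)
= 791 / 5030
= 0.1573


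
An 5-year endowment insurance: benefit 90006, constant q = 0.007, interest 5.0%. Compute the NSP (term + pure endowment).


Term component = 2691.6721
Pure endowment = 5_p_x * v^5 * benefit = 0.965487 * 0.783526 * 90006 = 68088.0989
NSP = 70779.771


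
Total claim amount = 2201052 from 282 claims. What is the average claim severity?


severity = total / number
= 2201052 / 282
= 7805.1489


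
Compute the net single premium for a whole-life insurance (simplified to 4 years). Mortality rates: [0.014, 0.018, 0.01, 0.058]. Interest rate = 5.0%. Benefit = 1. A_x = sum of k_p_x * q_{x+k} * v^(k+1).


v = 0.952381
Year 0: k_p_x=1.0, q=0.014, term=0.013333
Year 1: k_p_x=0.986, q=0.018, term=0.016098
Year 2: k_p_x=0.968252, q=0.01, term=0.008364
Year 3: k_p_x=0.958569, q=0.058, term=0.04574
A_x = 0.0835


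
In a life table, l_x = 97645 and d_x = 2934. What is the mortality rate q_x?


q_x = d_x / l_x
= 2934 / 97645
= 0.03


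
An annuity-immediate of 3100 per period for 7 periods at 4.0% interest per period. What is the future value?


FV = PMT * ((1+i)^n - 1) / i
= 3100 * ((1.04)^7 - 1) / 0.04
= 3100 * (1.315932 - 1) / 0.04
= 24484.7129


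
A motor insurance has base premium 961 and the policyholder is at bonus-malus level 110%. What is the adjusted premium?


adjusted = base * BM_level / 100
= 961 * 110 / 100
= 961 * 1.1
= 1057.1


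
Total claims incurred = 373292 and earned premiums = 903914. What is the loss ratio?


Loss ratio = claims / premiums
= 373292 / 903914
= 0.413


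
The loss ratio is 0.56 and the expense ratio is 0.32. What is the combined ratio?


Combined ratio = loss ratio + expense ratio
= 0.56 + 0.32
= 0.88


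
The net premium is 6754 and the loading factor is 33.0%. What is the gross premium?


Gross = net * (1 + loading)
= 6754 * (1 + 0.33)
= 6754 * 1.33
= 8982.82


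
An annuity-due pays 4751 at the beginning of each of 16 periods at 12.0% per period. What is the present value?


PV_due = PMT * (1-(1+i)^(-n))/i * (1+i)
PV_immediate = 33133.4082
PV_due = 33133.4082 * 1.12
= 37109.4172


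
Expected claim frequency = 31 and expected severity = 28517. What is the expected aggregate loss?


E[S] = E[N] * E[X]
= 31 * 28517
= 884027


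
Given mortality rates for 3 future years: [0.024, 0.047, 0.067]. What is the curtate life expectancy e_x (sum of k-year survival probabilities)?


e_x = sum_{k=1}^{n} k_p_x
k_p_x values:
  1_p_x = 0.976
  2_p_x = 0.930128
  3_p_x = 0.867809
e_x = 2.7739


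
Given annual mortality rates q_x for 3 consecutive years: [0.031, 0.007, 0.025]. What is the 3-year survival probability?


p_k = 1 - q_k for each year
Survival = product of (1 - q_k)
= 0.969 * 0.993 * 0.975
= 0.9382


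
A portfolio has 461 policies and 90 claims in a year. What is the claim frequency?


frequency = claims / policies
= 90 / 461
= 0.1952


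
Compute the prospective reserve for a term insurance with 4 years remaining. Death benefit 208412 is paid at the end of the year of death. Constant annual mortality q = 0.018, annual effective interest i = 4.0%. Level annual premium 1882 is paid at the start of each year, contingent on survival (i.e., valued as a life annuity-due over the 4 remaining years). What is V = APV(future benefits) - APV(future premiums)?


v = 1/(1+i) = 0.961538
APV(future benefits) per unit = sum_{k=0}^{3} k_p_x * q * v^(k+1) = 0.063652
APV(future benefits) = 208412 * 0.063652 = 13265.7717
Life annuity-due factor ä_{x:4} = sum_{k=0}^{3} k_p_x * v^k = 3.677652
APV(future premiums) = 1882 * 3.677652 = 6921.341
V = 13265.7717 - 6921.341
= 6344.4306


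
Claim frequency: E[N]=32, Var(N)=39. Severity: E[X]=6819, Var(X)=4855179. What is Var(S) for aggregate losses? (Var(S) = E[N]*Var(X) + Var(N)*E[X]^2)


Var(S) = E[N]*Var(X) + Var(N)*E[X]^2
= 32*4855179 + 39*6819^2
= 155365728 + 1813451679
= 1.9688e+09


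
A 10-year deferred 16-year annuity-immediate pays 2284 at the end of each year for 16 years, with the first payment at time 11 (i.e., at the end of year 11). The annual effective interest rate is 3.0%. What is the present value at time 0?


PV at time 10 of the 16-year annuity-immediate:
a_n = 2284 * (1-(1+0.03)^(-16))/0.03 = 28689.557
Discount back 10 years to time 0:
PV = 28689.557 * (1+0.03)^(-10)
= 28689.557 * 0.744094
= 21347.7248


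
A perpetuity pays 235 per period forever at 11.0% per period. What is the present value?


PV = PMT / i
= 235 / 0.11
= 2136.3636


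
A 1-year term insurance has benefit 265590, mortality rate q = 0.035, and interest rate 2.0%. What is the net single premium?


NSP = benefit * q * v
v = 1/(1+i) = 0.980392
NSP = 265590 * 0.035 * 0.980392
= 9113.3824


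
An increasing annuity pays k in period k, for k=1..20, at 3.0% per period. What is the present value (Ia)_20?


(Ia)_n = sum_{k=1}^{n} k * v^k, v = 1/(1+i)
v = 0.970874
Sum computed term by term:
(Ia)_20 = 141.6761


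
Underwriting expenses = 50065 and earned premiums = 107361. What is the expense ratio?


Expense ratio = expenses / premiums
= 50065 / 107361
= 0.4663


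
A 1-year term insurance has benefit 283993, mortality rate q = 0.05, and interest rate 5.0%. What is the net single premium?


NSP = benefit * q * v
v = 1/(1+i) = 0.952381
NSP = 283993 * 0.05 * 0.952381
= 13523.4762


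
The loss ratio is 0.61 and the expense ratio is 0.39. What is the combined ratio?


Combined ratio = loss ratio + expense ratio
= 0.61 + 0.39
= 1.0


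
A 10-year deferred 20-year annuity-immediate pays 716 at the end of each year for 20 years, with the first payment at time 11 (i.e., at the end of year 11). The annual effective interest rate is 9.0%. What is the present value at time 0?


PV at time 10 of the 20-year annuity-immediate:
a_n = 716 * (1-(1+0.09)^(-20))/0.09 = 6536.0387
Discount back 10 years to time 0:
PV = 6536.0387 * (1+0.09)^(-10)
= 6536.0387 * 0.422411
= 2760.8934


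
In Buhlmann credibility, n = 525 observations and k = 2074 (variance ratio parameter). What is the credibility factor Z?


Z = n / (n + k)
= 525 / (525 + 2074)
= 525 / 2599
= 0.202


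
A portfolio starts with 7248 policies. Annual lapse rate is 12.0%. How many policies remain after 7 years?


remaining = initial * (1 - lapse)^years
= 7248 * (1 - 0.12)^7
= 7248 * 0.408676
= 2962.0807


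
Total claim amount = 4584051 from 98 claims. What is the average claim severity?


severity = total / number
= 4584051 / 98
= 46776.0306


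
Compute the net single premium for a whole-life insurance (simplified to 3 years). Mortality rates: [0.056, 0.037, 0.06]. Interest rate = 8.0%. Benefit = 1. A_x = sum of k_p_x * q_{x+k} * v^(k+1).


v = 0.925926
Year 0: k_p_x=1.0, q=0.056, term=0.051852
Year 1: k_p_x=0.944, q=0.037, term=0.029945
Year 2: k_p_x=0.909072, q=0.06, term=0.043299
A_x = 0.1251


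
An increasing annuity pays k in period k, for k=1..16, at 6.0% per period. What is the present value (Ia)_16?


(Ia)_n = sum_{k=1}^{n} k * v^k, v = 1/(1+i)
v = 0.943396
Sum computed term by term:
(Ia)_16 = 73.5651


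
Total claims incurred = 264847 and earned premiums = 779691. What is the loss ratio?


Loss ratio = claims / premiums
= 264847 / 779691
= 0.3397


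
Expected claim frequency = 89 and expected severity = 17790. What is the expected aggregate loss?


E[S] = E[N] * E[X]
= 89 * 17790
= 1.5833e+06


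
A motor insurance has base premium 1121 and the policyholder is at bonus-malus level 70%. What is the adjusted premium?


adjusted = base * BM_level / 100
= 1121 * 70 / 100
= 1121 * 0.7
= 784.7
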